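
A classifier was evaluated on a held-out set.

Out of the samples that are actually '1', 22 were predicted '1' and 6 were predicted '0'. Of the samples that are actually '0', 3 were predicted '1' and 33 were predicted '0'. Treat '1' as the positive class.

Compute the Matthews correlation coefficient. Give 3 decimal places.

MCC = (TP·TN − FP·FN) / √((TP+FP)(TP+FN)(TN+FP)(TN+FN))
Numerator = 22·33 − 3·6 = 708
Denominator = √(25·28·36·39) = √982800 = 991.3627
MCC = 708 / 991.3627 = 0.714

0.714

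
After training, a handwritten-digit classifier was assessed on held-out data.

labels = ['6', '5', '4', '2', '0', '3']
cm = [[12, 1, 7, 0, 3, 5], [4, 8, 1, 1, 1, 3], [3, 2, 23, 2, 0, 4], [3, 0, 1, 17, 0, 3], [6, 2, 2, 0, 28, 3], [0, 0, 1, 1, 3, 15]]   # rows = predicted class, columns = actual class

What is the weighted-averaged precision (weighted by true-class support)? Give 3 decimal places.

0.636

Per-class precision (TP/(TP+FP)):
  6: TP=12, FP=1+7+0+3+5=16 → 12/28 = 0.4286
  5: TP=8, FP=4+1+1+1+3=10 → 8/18 = 0.4444
  4: TP=23, FP=3+2+2+0+4=11 → 23/34 = 0.6765
  2: TP=17, FP=3+0+1+0+3=7 → 17/24 = 0.7083
  0: TP=28, FP=6+2+2+0+3=13 → 28/41 = 0.6829
  3: TP=15, FP=0+0+1+1+3=5 → 15/20 = 0.7500
Weighted-precision = Σ (supportᵢ/N)·precisionᵢ with N=165: (28/165)·0.4286 + (13/165)·0.4444 + (35/165)·0.6765 + (21/165)·0.7083 + (35/165)·0.6829 + (33/165)·0.7500 = 0.636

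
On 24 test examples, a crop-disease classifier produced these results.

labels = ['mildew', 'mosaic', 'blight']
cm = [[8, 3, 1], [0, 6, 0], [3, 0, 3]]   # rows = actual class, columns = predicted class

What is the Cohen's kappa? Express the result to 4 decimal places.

0.5410

Observed agreement pₒ = trace/N = 17/24 = 0.70833
Expected agreement pₑ = Σ (rowᵢ·colᵢ)/N² = (12·11 + 6·9 + 6·4)/24² = 0.36458
κ = (pₒ − pₑ)/(1 − pₑ) = (0.70833 − 0.36458)/(1 − 0.36458) = 0.5410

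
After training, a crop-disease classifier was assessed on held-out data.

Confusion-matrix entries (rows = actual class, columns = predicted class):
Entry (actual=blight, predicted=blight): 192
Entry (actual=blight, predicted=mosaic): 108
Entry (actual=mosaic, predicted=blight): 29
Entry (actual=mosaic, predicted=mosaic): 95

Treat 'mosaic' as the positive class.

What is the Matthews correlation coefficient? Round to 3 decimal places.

MCC = (TP·TN − FP·FN) / √((TP+FP)(TP+FN)(TN+FP)(TN+FN))
Numerator = 95·192 − 108·29 = 15108
Denominator = √(203·124·300·221) = √1668903600 = 40852.2166
MCC = 15108 / 40852.2166 = 0.370

0.370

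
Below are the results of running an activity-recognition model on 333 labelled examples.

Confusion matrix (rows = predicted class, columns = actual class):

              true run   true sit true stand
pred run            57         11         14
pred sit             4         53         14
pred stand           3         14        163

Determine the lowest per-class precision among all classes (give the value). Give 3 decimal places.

Per-class precision (TP/(TP+FP)):
  run: TP=57, FP=11+14=25 → 57/82 = 0.6951
  sit: TP=53, FP=4+14=18 → 53/71 = 0.7465
  stand: TP=163, FP=3+14=17 → 163/180 = 0.9056
Lowest is class 'run' with precision = 0.695.

0.695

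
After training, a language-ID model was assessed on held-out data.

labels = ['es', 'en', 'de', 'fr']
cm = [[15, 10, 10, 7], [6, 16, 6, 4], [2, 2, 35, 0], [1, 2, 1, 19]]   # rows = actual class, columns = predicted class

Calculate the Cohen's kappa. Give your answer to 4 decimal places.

0.4978

Observed agreement pₒ = trace/N = 85/136 = 0.62500
Expected agreement pₑ = Σ (rowᵢ·colᵢ)/N² = (42·24 + 32·30 + 39·52 + 23·30)/136² = 0.25335
κ = (pₒ − pₑ)/(1 − pₑ) = (0.62500 − 0.25335)/(1 − 0.25335) = 0.4978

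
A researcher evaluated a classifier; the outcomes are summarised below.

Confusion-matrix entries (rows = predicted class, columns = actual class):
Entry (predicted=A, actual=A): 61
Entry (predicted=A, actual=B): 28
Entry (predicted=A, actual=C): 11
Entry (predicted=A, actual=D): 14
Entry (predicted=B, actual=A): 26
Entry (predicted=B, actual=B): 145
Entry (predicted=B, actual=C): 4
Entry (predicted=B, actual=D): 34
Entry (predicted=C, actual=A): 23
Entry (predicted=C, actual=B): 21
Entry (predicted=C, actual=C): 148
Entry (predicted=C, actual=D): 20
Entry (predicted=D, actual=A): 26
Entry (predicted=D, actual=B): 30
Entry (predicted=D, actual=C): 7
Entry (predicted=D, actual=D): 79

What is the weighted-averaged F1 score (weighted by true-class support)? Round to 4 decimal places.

Per-class F1 score (2·TP/(2·TP+FP+FN)):
  A: TP=61, FP=28+11+14=53, FN=26+23+26=75 → 122/250 = 0.48800
  B: TP=145, FP=26+4+34=64, FN=28+21+30=79 → 290/433 = 0.66975
  C: TP=148, FP=23+21+20=64, FN=11+4+7=22 → 296/382 = 0.77487
  D: TP=79, FP=26+30+7=63, FN=14+34+20=68 → 158/289 = 0.54671
Weighted-F1 score = Σ (supportᵢ/N)·F1 scoreᵢ with N=677: (136/677)·0.48800 + (224/677)·0.66975 + (170/677)·0.77487 + (147/677)·0.54671 = 0.6329

0.6329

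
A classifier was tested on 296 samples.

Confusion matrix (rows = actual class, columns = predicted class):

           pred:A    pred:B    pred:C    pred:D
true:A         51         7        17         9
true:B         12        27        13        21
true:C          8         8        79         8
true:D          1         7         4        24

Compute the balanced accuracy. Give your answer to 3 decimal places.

0.603

Balanced accuracy = mean of per-class recall.
  A: recall = 51/84 = 0.6071
  B: recall = 27/73 = 0.3699
  C: recall = 79/103 = 0.7670
  D: recall = 24/36 = 0.6667
Mean = (0.6071 + 0.3699 + 0.7670 + 0.6667) / 4 = 0.603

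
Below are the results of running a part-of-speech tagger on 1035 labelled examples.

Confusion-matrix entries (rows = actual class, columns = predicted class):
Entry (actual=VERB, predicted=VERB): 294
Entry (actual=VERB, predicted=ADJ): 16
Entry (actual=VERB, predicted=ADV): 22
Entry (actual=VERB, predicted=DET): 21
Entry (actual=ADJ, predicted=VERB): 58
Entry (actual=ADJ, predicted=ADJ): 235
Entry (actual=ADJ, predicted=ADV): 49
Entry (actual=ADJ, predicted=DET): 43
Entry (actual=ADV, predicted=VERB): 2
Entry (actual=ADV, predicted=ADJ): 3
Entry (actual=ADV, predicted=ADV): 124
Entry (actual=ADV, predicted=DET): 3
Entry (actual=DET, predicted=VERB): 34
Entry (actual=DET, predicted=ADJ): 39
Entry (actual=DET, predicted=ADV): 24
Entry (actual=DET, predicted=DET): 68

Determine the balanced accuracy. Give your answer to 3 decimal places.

0.699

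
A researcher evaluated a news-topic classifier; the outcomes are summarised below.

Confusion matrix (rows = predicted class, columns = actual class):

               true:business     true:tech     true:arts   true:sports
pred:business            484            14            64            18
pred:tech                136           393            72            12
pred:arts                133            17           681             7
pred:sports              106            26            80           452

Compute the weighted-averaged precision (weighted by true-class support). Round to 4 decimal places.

0.7670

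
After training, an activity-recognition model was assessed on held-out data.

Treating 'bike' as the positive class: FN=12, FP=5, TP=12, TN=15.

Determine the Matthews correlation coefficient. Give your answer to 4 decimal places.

MCC = (TP·TN − FP·FN) / √((TP+FP)(TP+FN)(TN+FP)(TN+FN))
Numerator = 12·15 − 5·12 = 120
Denominator = √(17·24·20·27) = √220320 = 469.3826
MCC = 120 / 469.3826 = 0.2557

0.2557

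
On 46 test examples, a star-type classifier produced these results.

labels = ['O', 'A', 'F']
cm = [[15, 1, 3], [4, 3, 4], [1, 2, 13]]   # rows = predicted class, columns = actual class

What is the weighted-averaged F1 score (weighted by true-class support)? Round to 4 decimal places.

Per-class F1 score (2·TP/(2·TP+FP+FN)):
  O: TP=15, FP=1+3=4, FN=4+1=5 → 30/39 = 0.76923
  A: TP=3, FP=4+4=8, FN=1+2=3 → 6/17 = 0.35294
  F: TP=13, FP=1+2=3, FN=3+4=7 → 26/36 = 0.72222
Weighted-F1 score = Σ (supportᵢ/N)·F1 scoreᵢ with N=46: (20/46)·0.76923 + (6/46)·0.35294 + (20/46)·0.72222 = 0.6945

0.6945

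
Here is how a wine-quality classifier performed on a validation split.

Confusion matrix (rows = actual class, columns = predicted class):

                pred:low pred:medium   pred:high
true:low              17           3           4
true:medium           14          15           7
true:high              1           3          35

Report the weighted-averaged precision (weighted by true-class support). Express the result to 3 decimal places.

0.688

Per-class precision (TP/(TP+FP)):
  low: TP=17, FP=14+1=15 → 17/32 = 0.5313
  medium: TP=15, FP=3+3=6 → 15/21 = 0.7143
  high: TP=35, FP=4+7=11 → 35/46 = 0.7609
Weighted-precision = Σ (supportᵢ/N)·precisionᵢ with N=99: (24/99)·0.5313 + (36/99)·0.7143 + (39/99)·0.7609 = 0.688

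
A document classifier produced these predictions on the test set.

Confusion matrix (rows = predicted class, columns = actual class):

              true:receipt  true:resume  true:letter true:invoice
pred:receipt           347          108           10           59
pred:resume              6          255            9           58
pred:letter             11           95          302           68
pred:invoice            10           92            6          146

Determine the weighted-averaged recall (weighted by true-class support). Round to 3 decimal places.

0.664

Per-class recall (TP/(TP+FN)):
  receipt: TP=347, FN=6+11+10=27 → 347/374 = 0.9278
  resume: TP=255, FN=108+95+92=295 → 255/550 = 0.4636
  letter: TP=302, FN=10+9+6=25 → 302/327 = 0.9235
  invoice: TP=146, FN=59+58+68=185 → 146/331 = 0.4411
Weighted-recall = Σ (supportᵢ/N)·recallᵢ with N=1582: (374/1582)·0.9278 + (550/1582)·0.4636 + (327/1582)·0.9235 + (331/1582)·0.4411 = 0.664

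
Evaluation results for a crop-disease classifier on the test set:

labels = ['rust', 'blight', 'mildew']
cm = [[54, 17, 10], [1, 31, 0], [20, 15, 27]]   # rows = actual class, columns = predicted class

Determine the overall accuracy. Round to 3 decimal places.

0.640

Accuracy = trace / total = (54+31+27=112) / 175 = 112/175 = 0.640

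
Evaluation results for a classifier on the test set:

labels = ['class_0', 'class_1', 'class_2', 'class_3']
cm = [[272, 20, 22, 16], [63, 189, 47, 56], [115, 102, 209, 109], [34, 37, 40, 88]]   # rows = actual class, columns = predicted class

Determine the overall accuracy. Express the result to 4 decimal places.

0.5342

Accuracy = trace / total = (272+189+209+88=758) / 1419 = 758/1419 = 0.5342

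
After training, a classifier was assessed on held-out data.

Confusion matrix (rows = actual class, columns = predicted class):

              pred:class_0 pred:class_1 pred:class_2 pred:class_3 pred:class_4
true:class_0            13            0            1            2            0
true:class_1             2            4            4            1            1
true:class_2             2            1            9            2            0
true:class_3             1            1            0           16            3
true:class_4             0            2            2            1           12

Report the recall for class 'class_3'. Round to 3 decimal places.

0.762

recall = TP/(TP+FN).
class_3: TP=16, FN=1+1+0+3=5 → 16/21 = 0.7619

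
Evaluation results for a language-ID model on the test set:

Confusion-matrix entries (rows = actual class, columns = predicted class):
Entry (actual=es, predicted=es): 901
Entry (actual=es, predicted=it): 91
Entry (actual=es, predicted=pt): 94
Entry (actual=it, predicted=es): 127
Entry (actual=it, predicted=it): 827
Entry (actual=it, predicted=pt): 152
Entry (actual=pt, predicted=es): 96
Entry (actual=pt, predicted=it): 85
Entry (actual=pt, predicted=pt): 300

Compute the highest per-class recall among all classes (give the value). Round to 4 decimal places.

0.8297

Per-class recall (TP/(TP+FN)):
  es: TP=901, FN=91+94=185 → 901/1086 = 0.82965
  it: TP=827, FN=127+152=279 → 827/1106 = 0.74774
  pt: TP=300, FN=96+85=181 → 300/481 = 0.62370
Highest is class 'es' with recall = 0.8297.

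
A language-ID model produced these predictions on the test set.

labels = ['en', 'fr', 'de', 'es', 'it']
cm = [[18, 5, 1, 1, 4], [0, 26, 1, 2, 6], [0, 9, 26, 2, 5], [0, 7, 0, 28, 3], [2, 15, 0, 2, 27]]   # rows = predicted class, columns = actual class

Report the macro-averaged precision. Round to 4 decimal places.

Per-class precision (TP/(TP+FP)):
  en: TP=18, FP=5+1+1+4=11 → 18/29 = 0.62069
  fr: TP=26, FP=0+1+2+6=9 → 26/35 = 0.74286
  de: TP=26, FP=0+9+2+5=16 → 26/42 = 0.61905
  es: TP=28, FP=0+7+0+3=10 → 28/38 = 0.73684
  it: TP=27, FP=2+15+0+2=19 → 27/46 = 0.58696
Macro-precision = mean = (0.62069 + 0.74286 + 0.61905 + 0.73684 + 0.58696) / 5 = 0.6613

0.6613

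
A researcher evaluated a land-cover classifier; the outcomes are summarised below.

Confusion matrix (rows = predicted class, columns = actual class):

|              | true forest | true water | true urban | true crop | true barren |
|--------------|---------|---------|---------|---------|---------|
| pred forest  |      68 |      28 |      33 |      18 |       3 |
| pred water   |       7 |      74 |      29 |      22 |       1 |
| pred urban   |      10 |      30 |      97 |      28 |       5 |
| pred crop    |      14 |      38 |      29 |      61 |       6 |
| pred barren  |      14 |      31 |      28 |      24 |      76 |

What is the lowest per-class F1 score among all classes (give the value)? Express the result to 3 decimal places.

0.405

Per-class F1 score (2·TP/(2·TP+FP+FN)):
  forest: TP=68, FP=28+33+18+3=82, FN=7+10+14+14=45 → 136/263 = 0.5171
  water: TP=74, FP=7+29+22+1=59, FN=28+30+38+31=127 → 148/334 = 0.4431
  urban: TP=97, FP=10+30+28+5=73, FN=33+29+29+28=119 → 194/386 = 0.5026
  crop: TP=61, FP=14+38+29+6=87, FN=18+22+28+24=92 → 122/301 = 0.4053
  barren: TP=76, FP=14+31+28+24=97, FN=3+1+5+6=15 → 152/264 = 0.5758
Lowest is class 'crop' with F1 score = 0.405.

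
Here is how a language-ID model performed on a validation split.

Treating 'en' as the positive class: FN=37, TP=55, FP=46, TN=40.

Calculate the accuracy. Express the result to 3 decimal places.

Accuracy = (TP+TN)/N = (55+40)/178 = 0.534

0.534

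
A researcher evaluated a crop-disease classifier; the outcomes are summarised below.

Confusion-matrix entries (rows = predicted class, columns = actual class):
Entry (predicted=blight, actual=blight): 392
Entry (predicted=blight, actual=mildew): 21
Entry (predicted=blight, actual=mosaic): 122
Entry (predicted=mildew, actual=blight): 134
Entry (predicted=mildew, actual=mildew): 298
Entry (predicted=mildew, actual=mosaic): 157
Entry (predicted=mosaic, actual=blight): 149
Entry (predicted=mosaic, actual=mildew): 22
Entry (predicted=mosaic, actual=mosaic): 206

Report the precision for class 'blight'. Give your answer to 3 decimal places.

0.733

precision = TP/(TP+FP).
blight: TP=392, FP=21+122=143 → 392/535 = 0.7327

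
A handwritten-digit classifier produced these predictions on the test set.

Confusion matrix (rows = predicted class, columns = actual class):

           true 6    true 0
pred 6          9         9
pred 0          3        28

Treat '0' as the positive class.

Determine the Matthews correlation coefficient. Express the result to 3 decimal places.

0.452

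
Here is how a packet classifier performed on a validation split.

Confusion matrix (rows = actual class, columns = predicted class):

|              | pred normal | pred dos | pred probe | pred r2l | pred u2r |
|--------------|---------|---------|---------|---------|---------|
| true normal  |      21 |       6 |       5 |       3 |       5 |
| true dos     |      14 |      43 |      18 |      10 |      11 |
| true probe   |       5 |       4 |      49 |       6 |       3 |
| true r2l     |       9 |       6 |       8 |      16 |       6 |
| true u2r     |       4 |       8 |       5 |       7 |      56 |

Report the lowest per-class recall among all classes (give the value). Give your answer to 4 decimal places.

0.3556

Per-class recall (TP/(TP+FN)):
  normal: TP=21, FN=6+5+3+5=19 → 21/40 = 0.52500
  dos: TP=43, FN=14+18+10+11=53 → 43/96 = 0.44792
  probe: TP=49, FN=5+4+6+3=18 → 49/67 = 0.73134
  r2l: TP=16, FN=9+6+8+6=29 → 16/45 = 0.35556
  u2r: TP=56, FN=4+8+5+7=24 → 56/80 = 0.70000
Lowest is class 'r2l' with recall = 0.3556.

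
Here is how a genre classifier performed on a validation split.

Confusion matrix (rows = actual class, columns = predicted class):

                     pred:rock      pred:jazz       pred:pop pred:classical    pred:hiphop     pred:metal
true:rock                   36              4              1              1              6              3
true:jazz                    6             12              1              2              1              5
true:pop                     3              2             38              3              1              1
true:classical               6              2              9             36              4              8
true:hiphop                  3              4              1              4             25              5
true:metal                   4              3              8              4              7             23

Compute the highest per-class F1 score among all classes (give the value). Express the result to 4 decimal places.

Per-class F1 score (2·TP/(2·TP+FP+FN)):
  rock: TP=36, FP=6+3+6+3+4=22, FN=4+1+1+6+3=15 → 72/109 = 0.66055
  jazz: TP=12, FP=4+2+2+4+3=15, FN=6+1+2+1+5=15 → 24/54 = 0.44444
  pop: TP=38, FP=1+1+9+1+8=20, FN=3+2+3+1+1=10 → 76/106 = 0.71698
  classical: TP=36, FP=1+2+3+4+4=14, FN=6+2+9+4+8=29 → 72/115 = 0.62609
  hiphop: TP=25, FP=6+1+1+4+7=19, FN=3+4+1+4+5=17 → 50/86 = 0.58140
  metal: TP=23, FP=3+5+1+8+5=22, FN=4+3+8+4+7=26 → 46/94 = 0.48936
Highest is class 'pop' with F1 score = 0.7170.

0.7170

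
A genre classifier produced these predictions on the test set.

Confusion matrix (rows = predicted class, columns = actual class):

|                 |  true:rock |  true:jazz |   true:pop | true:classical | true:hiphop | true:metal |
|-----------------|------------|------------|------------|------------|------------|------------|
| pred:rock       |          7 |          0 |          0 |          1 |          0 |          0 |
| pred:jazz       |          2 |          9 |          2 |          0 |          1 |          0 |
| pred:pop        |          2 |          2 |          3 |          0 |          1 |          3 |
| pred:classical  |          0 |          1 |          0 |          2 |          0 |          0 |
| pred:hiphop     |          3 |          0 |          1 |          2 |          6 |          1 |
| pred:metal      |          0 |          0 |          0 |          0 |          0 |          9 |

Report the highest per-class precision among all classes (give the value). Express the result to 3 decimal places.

1.000

Per-class precision (TP/(TP+FP)):
  rock: TP=7, FP=0+0+1+0+0=1 → 7/8 = 0.8750
  jazz: TP=9, FP=2+2+0+1+0=5 → 9/14 = 0.6429
  pop: TP=3, FP=2+2+0+1+3=8 → 3/11 = 0.2727
  classical: TP=2, FP=0+1+0+0+0=1 → 2/3 = 0.6667
  hiphop: TP=6, FP=3+0+1+2+1=7 → 6/13 = 0.4615
  metal: TP=9, FP=0+0+0+0+0=0 → 9/9 = 1.0000
Highest is class 'metal' with precision = 1.000.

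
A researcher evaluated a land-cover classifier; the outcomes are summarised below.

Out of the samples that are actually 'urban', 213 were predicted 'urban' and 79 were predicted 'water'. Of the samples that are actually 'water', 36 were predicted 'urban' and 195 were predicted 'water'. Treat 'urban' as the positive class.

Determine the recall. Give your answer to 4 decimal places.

0.7295

Recall = TP/(TP+FN) = 213/(213+79) = 213/292 = 0.7295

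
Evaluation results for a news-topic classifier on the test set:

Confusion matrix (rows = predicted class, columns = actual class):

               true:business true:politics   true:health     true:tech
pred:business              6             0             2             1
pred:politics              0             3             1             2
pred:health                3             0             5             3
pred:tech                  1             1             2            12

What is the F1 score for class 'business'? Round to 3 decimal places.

0.632

Treat 'business' as positive and all other classes as negative.
F1 score = 2·TP/(2·TP+FP+FN).
business: TP=6, FP=0+2+1=3, FN=0+3+1=4 → 12/19 = 0.6316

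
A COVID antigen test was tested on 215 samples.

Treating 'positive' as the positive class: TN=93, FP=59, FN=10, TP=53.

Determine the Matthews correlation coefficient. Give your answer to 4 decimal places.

0.4128

MCC = (TP·TN − FP·FN) / √((TP+FP)(TP+FN)(TN+FP)(TN+FN))
Numerator = 53·93 − 59·10 = 4339
Denominator = √(112·63·152·103) = √110468736 = 10510.4108
MCC = 4339 / 10510.4108 = 0.4128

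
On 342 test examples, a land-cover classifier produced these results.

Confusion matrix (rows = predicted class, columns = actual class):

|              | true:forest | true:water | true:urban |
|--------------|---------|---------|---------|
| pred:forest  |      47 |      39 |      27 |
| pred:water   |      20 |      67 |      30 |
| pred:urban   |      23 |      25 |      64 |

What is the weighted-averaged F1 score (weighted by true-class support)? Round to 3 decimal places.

0.523

Per-class F1 score (2·TP/(2·TP+FP+FN)):
  forest: TP=47, FP=39+27=66, FN=20+23=43 → 94/203 = 0.4631
  water: TP=67, FP=20+30=50, FN=39+25=64 → 134/248 = 0.5403
  urban: TP=64, FP=23+25=48, FN=27+30=57 → 128/233 = 0.5494
Weighted-F1 score = Σ (supportᵢ/N)·F1 scoreᵢ with N=342: (90/342)·0.4631 + (131/342)·0.5403 + (121/342)·0.5494 = 0.523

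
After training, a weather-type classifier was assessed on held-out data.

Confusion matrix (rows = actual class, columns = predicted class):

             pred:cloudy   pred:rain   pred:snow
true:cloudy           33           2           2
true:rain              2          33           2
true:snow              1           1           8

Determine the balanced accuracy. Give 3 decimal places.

0.861

Balanced accuracy = mean of per-class recall.
  cloudy: recall = 33/37 = 0.8919
  rain: recall = 33/37 = 0.8919
  snow: recall = 8/10 = 0.8000
Mean = (0.8919 + 0.8919 + 0.8000) / 3 = 0.861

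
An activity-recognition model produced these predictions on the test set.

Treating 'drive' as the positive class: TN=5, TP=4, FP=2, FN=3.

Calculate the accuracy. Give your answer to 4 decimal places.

0.6429

Accuracy = (TP+TN)/N = (4+5)/14 = 0.6429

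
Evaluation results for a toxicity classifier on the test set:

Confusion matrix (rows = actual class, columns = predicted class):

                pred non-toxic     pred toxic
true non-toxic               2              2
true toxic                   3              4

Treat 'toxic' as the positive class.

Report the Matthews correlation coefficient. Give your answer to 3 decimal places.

0.069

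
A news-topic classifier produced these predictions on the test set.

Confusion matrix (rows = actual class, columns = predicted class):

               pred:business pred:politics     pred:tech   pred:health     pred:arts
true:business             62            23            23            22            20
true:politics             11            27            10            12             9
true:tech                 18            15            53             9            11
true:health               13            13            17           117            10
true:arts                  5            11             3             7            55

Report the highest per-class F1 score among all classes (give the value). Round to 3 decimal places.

Per-class F1 score (2·TP/(2·TP+FP+FN)):
  business: TP=62, FP=11+18+13+5=47, FN=23+23+22+20=88 → 124/259 = 0.4788
  politics: TP=27, FP=23+15+13+11=62, FN=11+10+12+9=42 → 54/158 = 0.3418
  tech: TP=53, FP=23+10+17+3=53, FN=18+15+9+11=53 → 106/212 = 0.5000
  health: TP=117, FP=22+12+9+7=50, FN=13+13+17+10=53 → 234/337 = 0.6944
  arts: TP=55, FP=20+9+11+10=50, FN=5+11+3+7=26 → 110/186 = 0.5914
Highest is class 'health' with F1 score = 0.694.

0.694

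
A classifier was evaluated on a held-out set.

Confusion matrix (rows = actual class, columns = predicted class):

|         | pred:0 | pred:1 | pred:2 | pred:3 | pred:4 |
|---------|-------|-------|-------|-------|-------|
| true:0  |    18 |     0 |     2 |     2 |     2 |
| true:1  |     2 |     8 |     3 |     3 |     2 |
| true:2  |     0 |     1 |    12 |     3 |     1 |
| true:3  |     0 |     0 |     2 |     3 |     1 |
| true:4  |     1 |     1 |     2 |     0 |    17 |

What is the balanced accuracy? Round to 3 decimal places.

0.642

Balanced accuracy = mean of per-class recall.
  0: recall = 18/24 = 0.7500
  1: recall = 8/18 = 0.4444
  2: recall = 12/17 = 0.7059
  3: recall = 3/6 = 0.5000
  4: recall = 17/21 = 0.8095
Mean = (0.7500 + 0.4444 + 0.7059 + 0.5000 + 0.8095) / 5 = 0.642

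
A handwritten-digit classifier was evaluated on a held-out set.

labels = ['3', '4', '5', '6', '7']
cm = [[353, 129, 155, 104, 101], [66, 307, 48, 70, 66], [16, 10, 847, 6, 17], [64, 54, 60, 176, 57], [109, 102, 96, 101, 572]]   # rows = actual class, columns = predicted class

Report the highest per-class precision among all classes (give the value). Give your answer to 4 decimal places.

Per-class precision (TP/(TP+FP)):
  3: TP=353, FP=66+16+64+109=255 → 353/608 = 0.58059
  4: TP=307, FP=129+10+54+102=295 → 307/602 = 0.50997
  5: TP=847, FP=155+48+60+96=359 → 847/1206 = 0.70232
  6: TP=176, FP=104+70+6+101=281 → 176/457 = 0.38512
  7: TP=572, FP=101+66+17+57=241 → 572/813 = 0.70357
Highest is class '7' with precision = 0.7036.

0.7036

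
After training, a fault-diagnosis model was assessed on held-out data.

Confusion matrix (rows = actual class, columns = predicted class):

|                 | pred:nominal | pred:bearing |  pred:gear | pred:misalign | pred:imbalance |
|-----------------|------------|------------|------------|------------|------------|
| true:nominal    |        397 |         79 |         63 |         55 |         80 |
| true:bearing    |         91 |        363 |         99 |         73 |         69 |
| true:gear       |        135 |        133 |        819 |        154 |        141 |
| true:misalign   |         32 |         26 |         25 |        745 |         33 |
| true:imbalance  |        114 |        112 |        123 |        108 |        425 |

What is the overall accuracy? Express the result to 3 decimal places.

0.612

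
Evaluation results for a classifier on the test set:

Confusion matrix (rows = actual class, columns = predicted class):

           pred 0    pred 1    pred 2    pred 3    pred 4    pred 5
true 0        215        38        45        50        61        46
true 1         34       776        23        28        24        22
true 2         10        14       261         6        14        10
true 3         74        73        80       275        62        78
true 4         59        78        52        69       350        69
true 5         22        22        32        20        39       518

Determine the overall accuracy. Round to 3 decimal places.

Accuracy = trace / total = (215+776+261+275+350+518=2395) / 3649 = 2395/3649 = 0.656

0.656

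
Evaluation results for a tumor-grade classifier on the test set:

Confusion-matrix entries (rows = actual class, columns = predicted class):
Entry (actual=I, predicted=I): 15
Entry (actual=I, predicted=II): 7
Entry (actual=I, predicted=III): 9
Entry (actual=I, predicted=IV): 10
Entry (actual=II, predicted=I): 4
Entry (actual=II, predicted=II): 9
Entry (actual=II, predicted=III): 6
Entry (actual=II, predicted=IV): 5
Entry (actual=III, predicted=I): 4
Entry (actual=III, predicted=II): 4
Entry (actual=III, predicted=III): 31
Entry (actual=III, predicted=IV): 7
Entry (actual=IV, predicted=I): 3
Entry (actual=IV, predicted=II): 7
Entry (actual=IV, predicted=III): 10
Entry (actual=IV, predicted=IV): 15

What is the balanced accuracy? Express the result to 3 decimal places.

0.461

Balanced accuracy = mean of per-class recall.
  I: recall = 15/41 = 0.3659
  II: recall = 9/24 = 0.3750
  III: recall = 31/46 = 0.6739
  IV: recall = 15/35 = 0.4286
Mean = (0.3659 + 0.3750 + 0.6739 + 0.4286) / 4 = 0.461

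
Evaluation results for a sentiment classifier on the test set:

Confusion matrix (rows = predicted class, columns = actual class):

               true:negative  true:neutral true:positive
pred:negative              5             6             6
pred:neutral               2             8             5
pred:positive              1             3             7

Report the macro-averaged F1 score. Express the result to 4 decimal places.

0.4609

Per-class F1 score (2·TP/(2·TP+FP+FN)):
  negative: TP=5, FP=6+6=12, FN=2+1=3 → 10/25 = 0.40000
  neutral: TP=8, FP=2+5=7, FN=6+3=9 → 16/32 = 0.50000
  positive: TP=7, FP=1+3=4, FN=6+5=11 → 14/29 = 0.48276
Macro-F1 score = mean = (0.40000 + 0.50000 + 0.48276) / 3 = 0.4609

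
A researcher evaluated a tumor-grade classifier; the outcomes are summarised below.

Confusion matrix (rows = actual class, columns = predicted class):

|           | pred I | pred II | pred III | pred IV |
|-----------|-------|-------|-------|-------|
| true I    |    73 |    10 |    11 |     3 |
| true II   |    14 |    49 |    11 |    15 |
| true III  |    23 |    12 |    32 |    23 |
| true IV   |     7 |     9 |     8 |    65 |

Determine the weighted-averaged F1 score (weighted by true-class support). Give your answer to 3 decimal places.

Per-class F1 score (2·TP/(2·TP+FP+FN)):
  I: TP=73, FP=14+23+7=44, FN=10+11+3=24 → 146/214 = 0.6822
  II: TP=49, FP=10+12+9=31, FN=14+11+15=40 → 98/169 = 0.5799
  III: TP=32, FP=11+11+8=30, FN=23+12+23=58 → 64/152 = 0.4211
  IV: TP=65, FP=3+15+23=41, FN=7+9+8=24 → 130/195 = 0.6667
Weighted-F1 score = Σ (supportᵢ/N)·F1 scoreᵢ with N=365: (97/365)·0.6822 + (89/365)·0.5799 + (90/365)·0.4211 + (89/365)·0.6667 = 0.589

0.589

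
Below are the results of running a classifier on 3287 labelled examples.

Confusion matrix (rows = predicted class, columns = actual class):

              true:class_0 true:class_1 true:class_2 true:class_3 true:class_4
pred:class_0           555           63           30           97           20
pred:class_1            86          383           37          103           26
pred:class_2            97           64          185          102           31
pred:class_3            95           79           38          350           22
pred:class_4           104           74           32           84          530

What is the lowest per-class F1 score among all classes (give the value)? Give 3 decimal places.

0.462

Per-class F1 score (2·TP/(2·TP+FP+FN)):
  class_0: TP=555, FP=63+30+97+20=210, FN=86+97+95+104=382 → 1110/1702 = 0.6522
  class_1: TP=383, FP=86+37+103+26=252, FN=63+64+79+74=280 → 766/1298 = 0.5901
  class_2: TP=185, FP=97+64+102+31=294, FN=30+37+38+32=137 → 370/801 = 0.4619
  class_3: TP=350, FP=95+79+38+22=234, FN=97+103+102+84=386 → 700/1320 = 0.5303
  class_4: TP=530, FP=104+74+32+84=294, FN=20+26+31+22=99 → 1060/1453 = 0.7295
Lowest is class 'class_2' with F1 score = 0.462.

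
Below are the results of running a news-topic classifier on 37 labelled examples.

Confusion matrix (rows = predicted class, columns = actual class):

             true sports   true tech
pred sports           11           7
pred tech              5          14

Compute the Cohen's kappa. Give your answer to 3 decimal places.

Observed agreement pₒ = trace/N = 25/37 = 0.6757
Expected agreement pₑ = Σ (rowᵢ·colᵢ)/N² = (16·18 + 21·19)/37² = 0.5018
κ = (pₒ − pₑ)/(1 − pₑ) = (0.6757 − 0.5018)/(1 − 0.5018) = 0.349

0.349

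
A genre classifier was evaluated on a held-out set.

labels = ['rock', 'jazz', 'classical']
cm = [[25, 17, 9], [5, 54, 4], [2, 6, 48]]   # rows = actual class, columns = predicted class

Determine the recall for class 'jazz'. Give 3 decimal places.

Treat 'jazz' as positive and all other classes as negative.
recall = TP/(TP+FN).
jazz: TP=54, FN=5+4=9 → 54/63 = 0.8571

0.857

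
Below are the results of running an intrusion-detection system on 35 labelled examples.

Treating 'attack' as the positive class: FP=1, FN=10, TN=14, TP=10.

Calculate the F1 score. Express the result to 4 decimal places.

Precision = TP/(TP+FP) = 10/11 = 0.9091
Recall = TP/(TP+FN) = 10/20 = 0.5000
F1 = 2·TP/(2·TP+FP+FN) = 20/31 = 0.6452

0.6452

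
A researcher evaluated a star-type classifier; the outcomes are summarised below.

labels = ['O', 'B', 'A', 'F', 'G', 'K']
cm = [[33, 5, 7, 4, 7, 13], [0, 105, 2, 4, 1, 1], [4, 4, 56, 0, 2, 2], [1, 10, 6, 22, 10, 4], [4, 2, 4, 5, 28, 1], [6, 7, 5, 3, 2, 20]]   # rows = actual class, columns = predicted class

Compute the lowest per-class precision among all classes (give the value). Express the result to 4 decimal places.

Per-class precision (TP/(TP+FP)):
  O: TP=33, FP=0+4+1+4+6=15 → 33/48 = 0.68750
  B: TP=105, FP=5+4+10+2+7=28 → 105/133 = 0.78947
  A: TP=56, FP=7+2+6+4+5=24 → 56/80 = 0.70000
  F: TP=22, FP=4+4+0+5+3=16 → 22/38 = 0.57895
  G: TP=28, FP=7+1+2+10+2=22 → 28/50 = 0.56000
  K: TP=20, FP=13+1+2+4+1=21 → 20/41 = 0.48780
Lowest is class 'K' with precision = 0.4878.

0.4878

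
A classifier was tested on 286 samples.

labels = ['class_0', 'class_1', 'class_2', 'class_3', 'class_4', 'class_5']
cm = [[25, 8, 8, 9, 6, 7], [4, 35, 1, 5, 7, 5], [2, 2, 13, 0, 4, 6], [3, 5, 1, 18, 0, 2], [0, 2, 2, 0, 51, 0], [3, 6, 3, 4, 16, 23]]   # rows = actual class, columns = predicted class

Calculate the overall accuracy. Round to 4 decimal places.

Accuracy = trace / total = (25+35+13+18+51+23=165) / 286 = 165/286 = 0.5769

0.5769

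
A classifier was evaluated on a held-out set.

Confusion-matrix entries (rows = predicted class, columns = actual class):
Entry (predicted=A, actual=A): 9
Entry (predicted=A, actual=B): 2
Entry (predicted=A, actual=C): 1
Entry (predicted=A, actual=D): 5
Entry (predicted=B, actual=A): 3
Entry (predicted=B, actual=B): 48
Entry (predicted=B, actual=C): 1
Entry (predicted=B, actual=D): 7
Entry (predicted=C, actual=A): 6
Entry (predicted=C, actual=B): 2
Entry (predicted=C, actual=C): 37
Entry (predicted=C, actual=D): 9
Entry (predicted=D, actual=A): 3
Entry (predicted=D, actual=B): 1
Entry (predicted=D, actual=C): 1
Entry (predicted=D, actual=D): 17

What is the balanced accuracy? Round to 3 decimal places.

0.677

Balanced accuracy = mean of per-class recall.
  A: recall = 9/21 = 0.4286
  B: recall = 48/53 = 0.9057
  C: recall = 37/40 = 0.9250
  D: recall = 17/38 = 0.4474
Mean = (0.4286 + 0.9057 + 0.9250 + 0.4474) / 4 = 0.677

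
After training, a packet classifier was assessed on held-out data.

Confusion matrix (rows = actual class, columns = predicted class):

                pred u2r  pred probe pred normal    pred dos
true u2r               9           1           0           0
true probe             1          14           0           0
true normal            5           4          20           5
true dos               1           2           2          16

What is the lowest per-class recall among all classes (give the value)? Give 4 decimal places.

Per-class recall (TP/(TP+FN)):
  u2r: TP=9, FN=1+0+0=1 → 9/10 = 0.90000
  probe: TP=14, FN=1+0+0=1 → 14/15 = 0.93333
  normal: TP=20, FN=5+4+5=14 → 20/34 = 0.58824
  dos: TP=16, FN=1+2+2=5 → 16/21 = 0.76190
Lowest is class 'normal' with recall = 0.5882.

0.5882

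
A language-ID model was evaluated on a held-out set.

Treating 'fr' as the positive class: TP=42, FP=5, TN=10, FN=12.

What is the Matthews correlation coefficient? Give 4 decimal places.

0.3934

MCC = (TP·TN − FP·FN) / √((TP+FP)(TP+FN)(TN+FP)(TN+FN))
Numerator = 42·10 − 5·12 = 360
Denominator = √(47·54·15·22) = √837540 = 915.1721
MCC = 360 / 915.1721 = 0.3934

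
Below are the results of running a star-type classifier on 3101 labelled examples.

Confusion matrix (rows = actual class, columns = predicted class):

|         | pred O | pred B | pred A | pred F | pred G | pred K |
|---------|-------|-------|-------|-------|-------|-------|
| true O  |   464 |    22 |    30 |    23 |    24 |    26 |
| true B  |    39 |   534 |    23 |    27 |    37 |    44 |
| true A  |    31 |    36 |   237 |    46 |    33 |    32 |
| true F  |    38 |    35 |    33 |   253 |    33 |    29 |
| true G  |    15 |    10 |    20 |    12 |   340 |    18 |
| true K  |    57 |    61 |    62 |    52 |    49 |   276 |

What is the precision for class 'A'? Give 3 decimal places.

0.585

precision = TP/(TP+FP).
A: TP=237, FP=30+23+33+20+62=168 → 237/405 = 0.5852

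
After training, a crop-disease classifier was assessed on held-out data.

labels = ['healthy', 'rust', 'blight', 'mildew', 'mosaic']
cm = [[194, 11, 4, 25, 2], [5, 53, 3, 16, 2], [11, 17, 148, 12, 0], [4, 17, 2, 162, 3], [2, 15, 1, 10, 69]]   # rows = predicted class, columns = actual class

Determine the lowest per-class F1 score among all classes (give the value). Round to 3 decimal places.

0.552

Per-class F1 score (2·TP/(2·TP+FP+FN)):
  healthy: TP=194, FP=11+4+25+2=42, FN=5+11+4+2=22 → 388/452 = 0.8584
  rust: TP=53, FP=5+3+16+2=26, FN=11+17+17+15=60 → 106/192 = 0.5521
  blight: TP=148, FP=11+17+12+0=40, FN=4+3+2+1=10 → 296/346 = 0.8555
  mildew: TP=162, FP=4+17+2+3=26, FN=25+16+12+10=63 → 324/413 = 0.7845
  mosaic: TP=69, FP=2+15+1+10=28, FN=2+2+0+3=7 → 138/173 = 0.7977
Lowest is class 'rust' with F1 score = 0.552.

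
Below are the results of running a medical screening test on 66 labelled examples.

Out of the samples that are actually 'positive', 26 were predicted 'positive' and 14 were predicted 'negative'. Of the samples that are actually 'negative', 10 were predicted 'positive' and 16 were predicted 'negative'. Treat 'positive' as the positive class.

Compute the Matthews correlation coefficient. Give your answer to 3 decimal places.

MCC = (TP·TN − FP·FN) / √((TP+FP)(TP+FN)(TN+FP)(TN+FN))
Numerator = 26·16 − 10·14 = 276
Denominator = √(36·40·26·30) = √1123200 = 1059.8113
MCC = 276 / 1059.8113 = 0.260

0.260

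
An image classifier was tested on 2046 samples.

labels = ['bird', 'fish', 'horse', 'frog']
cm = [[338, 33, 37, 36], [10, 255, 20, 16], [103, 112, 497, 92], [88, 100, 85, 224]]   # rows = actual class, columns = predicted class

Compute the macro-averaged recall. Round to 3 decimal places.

Per-class recall (TP/(TP+FN)):
  bird: TP=338, FN=33+37+36=106 → 338/444 = 0.7613
  fish: TP=255, FN=10+20+16=46 → 255/301 = 0.8472
  horse: TP=497, FN=103+112+92=307 → 497/804 = 0.6182
  frog: TP=224, FN=88+100+85=273 → 224/497 = 0.4507
Macro-recall = mean = (0.7613 + 0.8472 + 0.6182 + 0.4507) / 4 = 0.669

0.669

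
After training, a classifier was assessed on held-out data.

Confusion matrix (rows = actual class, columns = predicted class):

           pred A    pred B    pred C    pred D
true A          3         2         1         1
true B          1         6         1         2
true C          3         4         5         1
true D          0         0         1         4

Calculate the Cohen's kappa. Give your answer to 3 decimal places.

Observed agreement pₒ = trace/N = 18/35 = 0.5143
Expected agreement pₑ = Σ (rowᵢ·colᵢ)/N² = (7·7 + 10·12 + 13·8 + 5·8)/35² = 0.2555
κ = (pₒ − pₑ)/(1 − pₑ) = (0.5143 − 0.2555)/(1 − 0.2555) = 0.348

0.348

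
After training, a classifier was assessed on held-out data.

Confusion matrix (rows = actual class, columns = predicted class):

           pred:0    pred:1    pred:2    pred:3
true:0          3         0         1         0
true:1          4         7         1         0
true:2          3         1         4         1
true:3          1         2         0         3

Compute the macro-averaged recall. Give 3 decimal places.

Per-class recall (TP/(TP+FN)):
  0: TP=3, FN=0+1+0=1 → 3/4 = 0.7500
  1: TP=7, FN=4+1+0=5 → 7/12 = 0.5833
  2: TP=4, FN=3+1+1=5 → 4/9 = 0.4444
  3: TP=3, FN=1+2+0=3 → 3/6 = 0.5000
Macro-recall = mean = (0.7500 + 0.5833 + 0.4444 + 0.5000) / 4 = 0.569

0.569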